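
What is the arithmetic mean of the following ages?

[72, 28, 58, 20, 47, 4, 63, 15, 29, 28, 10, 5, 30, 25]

31

Step 1: Sum all values: 72 + 28 + 58 + 20 + 47 + 4 + 63 + 15 + 29 + 28 + 10 + 5 + 30 + 25 = 434
Step 2: Count the number of values: n = 14
Step 3: Mean = sum / n = 434 / 14 = 31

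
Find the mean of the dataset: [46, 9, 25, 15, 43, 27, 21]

26.5714

Step 1: Sum all values: 46 + 9 + 25 + 15 + 43 + 27 + 21 = 186
Step 2: Count the number of values: n = 7
Step 3: Mean = sum / n = 186 / 7 = 26.5714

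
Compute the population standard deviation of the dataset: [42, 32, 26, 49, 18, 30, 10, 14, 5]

13.884

Step 1: Compute the mean: 25.1111
Step 2: Sum of squared deviations from the mean: 1734.8889
Step 3: Population variance = 1734.8889 / 9 = 192.7654
Step 4: Standard deviation = sqrt(192.7654) = 13.884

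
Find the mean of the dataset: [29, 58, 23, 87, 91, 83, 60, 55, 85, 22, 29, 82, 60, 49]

58.0714

Step 1: Sum all values: 29 + 58 + 23 + 87 + 91 + 83 + 60 + 55 + 85 + 22 + 29 + 82 + 60 + 49 = 813
Step 2: Count the number of values: n = 14
Step 3: Mean = sum / n = 813 / 14 = 58.0714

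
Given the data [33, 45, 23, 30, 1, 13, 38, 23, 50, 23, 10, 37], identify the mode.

23

Step 1: Count the frequency of each value:
  1: appears 1 time(s)
  10: appears 1 time(s)
  13: appears 1 time(s)
  23: appears 3 time(s)
  30: appears 1 time(s)
  33: appears 1 time(s)
  37: appears 1 time(s)
  38: appears 1 time(s)
  45: appears 1 time(s)
  50: appears 1 time(s)
Step 2: The value 23 appears most frequently (3 times).
Step 3: Mode = 23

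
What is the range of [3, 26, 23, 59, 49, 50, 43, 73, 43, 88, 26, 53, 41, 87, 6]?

85

Step 1: Identify the maximum value: max = 88
Step 2: Identify the minimum value: min = 3
Step 3: Range = max - min = 88 - 3 = 85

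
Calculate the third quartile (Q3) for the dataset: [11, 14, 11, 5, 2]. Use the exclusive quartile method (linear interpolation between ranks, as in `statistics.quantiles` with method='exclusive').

12.5

Step 1: Sort the data: [2, 5, 11, 11, 14]
Step 2: n = 5
Step 3: Using the exclusive quartile method:
  Q1 = 3.5
  Q2 (median) = 11
  Q3 = 12.5
  IQR = Q3 - Q1 = 12.5 - 3.5 = 9
Step 4: Q3 = 12.5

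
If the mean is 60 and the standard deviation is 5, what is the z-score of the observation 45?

-3

Step 1: Recall the z-score formula: z = (x - mu) / sigma
Step 2: Substitute values: z = (45 - 60) / 5
Step 3: z = -15 / 5 = -3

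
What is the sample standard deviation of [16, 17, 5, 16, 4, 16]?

6.0882

Step 1: Compute the mean: 12.3333
Step 2: Sum of squared deviations from the mean: 185.3333
Step 3: Sample variance = 185.3333 / 5 = 37.0667
Step 4: Standard deviation = sqrt(37.0667) = 6.0882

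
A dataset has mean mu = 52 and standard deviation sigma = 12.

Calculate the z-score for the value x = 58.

0.5

Step 1: Recall the z-score formula: z = (x - mu) / sigma
Step 2: Substitute values: z = (58 - 52) / 12
Step 3: z = 6 / 12 = 0.5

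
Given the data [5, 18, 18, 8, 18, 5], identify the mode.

18

Step 1: Count the frequency of each value:
  5: appears 2 time(s)
  8: appears 1 time(s)
  18: appears 3 time(s)
Step 2: The value 18 appears most frequently (3 times).
Step 3: Mode = 18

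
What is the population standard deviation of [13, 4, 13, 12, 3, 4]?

4.5246

Step 1: Compute the mean: 8.1667
Step 2: Sum of squared deviations from the mean: 122.8333
Step 3: Population variance = 122.8333 / 6 = 20.4722
Step 4: Standard deviation = sqrt(20.4722) = 4.5246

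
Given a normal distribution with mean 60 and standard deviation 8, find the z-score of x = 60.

0

Step 1: Recall the z-score formula: z = (x - mu) / sigma
Step 2: Substitute values: z = (60 - 60) / 8
Step 3: z = 0 / 8 = 0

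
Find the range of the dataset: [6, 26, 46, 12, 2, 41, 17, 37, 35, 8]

44

Step 1: Identify the maximum value: max = 46
Step 2: Identify the minimum value: min = 2
Step 3: Range = max - min = 46 - 2 = 44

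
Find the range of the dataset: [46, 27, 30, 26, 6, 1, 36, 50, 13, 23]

49

Step 1: Identify the maximum value: max = 50
Step 2: Identify the minimum value: min = 1
Step 3: Range = max - min = 50 - 1 = 49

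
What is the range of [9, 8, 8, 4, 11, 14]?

10

Step 1: Identify the maximum value: max = 14
Step 2: Identify the minimum value: min = 4
Step 3: Range = max - min = 14 - 4 = 10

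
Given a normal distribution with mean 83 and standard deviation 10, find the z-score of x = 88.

0.5

Step 1: Recall the z-score formula: z = (x - mu) / sigma
Step 2: Substitute values: z = (88 - 83) / 10
Step 3: z = 5 / 10 = 0.5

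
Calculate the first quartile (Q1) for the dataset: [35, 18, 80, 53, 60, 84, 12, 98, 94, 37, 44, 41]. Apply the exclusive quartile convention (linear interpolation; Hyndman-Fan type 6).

35.5

Step 1: Sort the data: [12, 18, 35, 37, 41, 44, 53, 60, 80, 84, 94, 98]
Step 2: n = 12
Step 3: Using the exclusive quartile method:
  Q1 = 35.5
  Q2 (median) = 48.5
  Q3 = 83
  IQR = Q3 - Q1 = 83 - 35.5 = 47.5
Step 4: Q1 = 35.5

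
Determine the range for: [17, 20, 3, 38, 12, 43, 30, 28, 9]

40

Step 1: Identify the maximum value: max = 43
Step 2: Identify the minimum value: min = 3
Step 3: Range = max - min = 43 - 3 = 40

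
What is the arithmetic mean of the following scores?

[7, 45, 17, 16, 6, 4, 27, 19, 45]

20.6667

Step 1: Sum all values: 7 + 45 + 17 + 16 + 6 + 4 + 27 + 19 + 45 = 186
Step 2: Count the number of values: n = 9
Step 3: Mean = sum / n = 186 / 9 = 20.6667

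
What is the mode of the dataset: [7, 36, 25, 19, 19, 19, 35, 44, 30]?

19

Step 1: Count the frequency of each value:
  7: appears 1 time(s)
  19: appears 3 time(s)
  25: appears 1 time(s)
  30: appears 1 time(s)
  35: appears 1 time(s)
  36: appears 1 time(s)
  44: appears 1 time(s)
Step 2: The value 19 appears most frequently (3 times).
Step 3: Mode = 19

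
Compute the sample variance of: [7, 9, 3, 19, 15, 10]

32.7

Step 1: Compute the mean: (7 + 9 + 3 + 19 + 15 + 10) / 6 = 10.5
Step 2: Compute squared deviations from the mean:
  (7 - 10.5)^2 = 12.25
  (9 - 10.5)^2 = 2.25
  (3 - 10.5)^2 = 56.25
  (19 - 10.5)^2 = 72.25
  (15 - 10.5)^2 = 20.25
  (10 - 10.5)^2 = 0.25
Step 3: Sum of squared deviations = 163.5
Step 4: Sample variance = 163.5 / 5 = 32.7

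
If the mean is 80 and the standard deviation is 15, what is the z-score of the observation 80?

0

Step 1: Recall the z-score formula: z = (x - mu) / sigma
Step 2: Substitute values: z = (80 - 80) / 15
Step 3: z = 0 / 15 = 0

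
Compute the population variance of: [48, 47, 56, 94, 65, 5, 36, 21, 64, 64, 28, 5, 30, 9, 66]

644.9156

Step 1: Compute the mean: (48 + 47 + 56 + 94 + 65 + 5 + 36 + 21 + 64 + 64 + 28 + 5 + 30 + 9 + 66) / 15 = 42.5333
Step 2: Compute squared deviations from the mean:
  (48 - 42.5333)^2 = 29.8844
  (47 - 42.5333)^2 = 19.9511
  (56 - 42.5333)^2 = 181.3511
  (94 - 42.5333)^2 = 2648.8178
  (65 - 42.5333)^2 = 504.7511
  (5 - 42.5333)^2 = 1408.7511
  (36 - 42.5333)^2 = 42.6844
  (21 - 42.5333)^2 = 463.6844
  (64 - 42.5333)^2 = 460.8178
  (64 - 42.5333)^2 = 460.8178
  (28 - 42.5333)^2 = 211.2178
  (5 - 42.5333)^2 = 1408.7511
  (30 - 42.5333)^2 = 157.0844
  (9 - 42.5333)^2 = 1124.4844
  (66 - 42.5333)^2 = 550.6844
Step 3: Sum of squared deviations = 9673.7333
Step 4: Population variance = 9673.7333 / 15 = 644.9156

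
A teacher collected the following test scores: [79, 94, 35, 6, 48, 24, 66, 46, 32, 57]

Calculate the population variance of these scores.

624.61

Step 1: Compute the mean: (79 + 94 + 35 + 6 + 48 + 24 + 66 + 46 + 32 + 57) / 10 = 48.7
Step 2: Compute squared deviations from the mean:
  (79 - 48.7)^2 = 918.09
  (94 - 48.7)^2 = 2052.09
  (35 - 48.7)^2 = 187.69
  (6 - 48.7)^2 = 1823.29
  (48 - 48.7)^2 = 0.49
  (24 - 48.7)^2 = 610.09
  (66 - 48.7)^2 = 299.29
  (46 - 48.7)^2 = 7.29
  (32 - 48.7)^2 = 278.89
  (57 - 48.7)^2 = 68.89
Step 3: Sum of squared deviations = 6246.1
Step 4: Population variance = 6246.1 / 10 = 624.61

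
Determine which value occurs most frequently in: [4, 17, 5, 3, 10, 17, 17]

17

Step 1: Count the frequency of each value:
  3: appears 1 time(s)
  4: appears 1 time(s)
  5: appears 1 time(s)
  10: appears 1 time(s)
  17: appears 3 time(s)
Step 2: The value 17 appears most frequently (3 times).
Step 3: Mode = 17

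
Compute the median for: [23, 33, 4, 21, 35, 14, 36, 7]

22

Step 1: Sort the data in ascending order: [4, 7, 14, 21, 23, 33, 35, 36]
Step 2: The number of values is n = 8.
Step 3: Since n is even, the median is the average of positions 4 and 5:
  Median = (21 + 23) / 2 = 22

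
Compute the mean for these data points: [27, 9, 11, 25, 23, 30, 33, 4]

20.25

Step 1: Sum all values: 27 + 9 + 11 + 25 + 23 + 30 + 33 + 4 = 162
Step 2: Count the number of values: n = 8
Step 3: Mean = sum / n = 162 / 8 = 20.25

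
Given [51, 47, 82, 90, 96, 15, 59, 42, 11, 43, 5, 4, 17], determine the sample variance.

1027.0256

Step 1: Compute the mean: (51 + 47 + 82 + 90 + 96 + 15 + 59 + 42 + 11 + 43 + 5 + 4 + 17) / 13 = 43.2308
Step 2: Compute squared deviations from the mean:
  (51 - 43.2308)^2 = 60.3609
  (47 - 43.2308)^2 = 14.2071
  (82 - 43.2308)^2 = 1503.0533
  (90 - 43.2308)^2 = 2187.3609
  (96 - 43.2308)^2 = 2784.5917
  (15 - 43.2308)^2 = 796.9763
  (59 - 43.2308)^2 = 248.6686
  (42 - 43.2308)^2 = 1.5148
  (11 - 43.2308)^2 = 1038.8225
  (43 - 43.2308)^2 = 0.0533
  (5 - 43.2308)^2 = 1461.5917
  (4 - 43.2308)^2 = 1539.0533
  (17 - 43.2308)^2 = 688.0533
Step 3: Sum of squared deviations = 12324.3077
Step 4: Sample variance = 12324.3077 / 12 = 1027.0256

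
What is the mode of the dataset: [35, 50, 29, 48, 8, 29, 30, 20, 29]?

29

Step 1: Count the frequency of each value:
  8: appears 1 time(s)
  20: appears 1 time(s)
  29: appears 3 time(s)
  30: appears 1 time(s)
  35: appears 1 time(s)
  48: appears 1 time(s)
  50: appears 1 time(s)
Step 2: The value 29 appears most frequently (3 times).
Step 3: Mode = 29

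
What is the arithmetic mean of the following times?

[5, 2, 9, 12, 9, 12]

8.1667

Step 1: Sum all values: 5 + 2 + 9 + 12 + 9 + 12 = 49
Step 2: Count the number of values: n = 6
Step 3: Mean = sum / n = 49 / 6 = 8.1667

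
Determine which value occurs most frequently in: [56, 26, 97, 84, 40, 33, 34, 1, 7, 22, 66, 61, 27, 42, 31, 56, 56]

56

Step 1: Count the frequency of each value:
  1: appears 1 time(s)
  7: appears 1 time(s)
  22: appears 1 time(s)
  26: appears 1 time(s)
  27: appears 1 time(s)
  31: appears 1 time(s)
  33: appears 1 time(s)
  34: appears 1 time(s)
  40: appears 1 time(s)
  42: appears 1 time(s)
  56: appears 3 time(s)
  61: appears 1 time(s)
  66: appears 1 time(s)
  84: appears 1 time(s)
  97: appears 1 time(s)
Step 2: The value 56 appears most frequently (3 times).
Step 3: Mode = 56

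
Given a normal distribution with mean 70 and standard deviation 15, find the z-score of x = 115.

3

Step 1: Recall the z-score formula: z = (x - mu) / sigma
Step 2: Substitute values: z = (115 - 70) / 15
Step 3: z = 45 / 15 = 3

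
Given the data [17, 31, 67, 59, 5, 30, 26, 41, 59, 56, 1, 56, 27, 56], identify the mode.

56

Step 1: Count the frequency of each value:
  1: appears 1 time(s)
  5: appears 1 time(s)
  17: appears 1 time(s)
  26: appears 1 time(s)
  27: appears 1 time(s)
  30: appears 1 time(s)
  31: appears 1 time(s)
  41: appears 1 time(s)
  56: appears 3 time(s)
  59: appears 2 time(s)
  67: appears 1 time(s)
Step 2: The value 56 appears most frequently (3 times).
Step 3: Mode = 56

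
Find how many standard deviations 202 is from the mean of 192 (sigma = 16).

0.625

Step 1: Recall the z-score formula: z = (x - mu) / sigma
Step 2: Substitute values: z = (202 - 192) / 16
Step 3: z = 10 / 16 = 0.625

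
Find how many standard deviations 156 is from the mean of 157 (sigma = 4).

-0.25

Step 1: Recall the z-score formula: z = (x - mu) / sigma
Step 2: Substitute values: z = (156 - 157) / 4
Step 3: z = -1 / 4 = -0.25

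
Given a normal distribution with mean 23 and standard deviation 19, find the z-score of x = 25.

0.1053

Step 1: Recall the z-score formula: z = (x - mu) / sigma
Step 2: Substitute values: z = (25 - 23) / 19
Step 3: z = 2 / 19 = 0.1053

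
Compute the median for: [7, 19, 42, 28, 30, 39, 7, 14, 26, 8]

22.5

Step 1: Sort the data in ascending order: [7, 7, 8, 14, 19, 26, 28, 30, 39, 42]
Step 2: The number of values is n = 10.
Step 3: Since n is even, the median is the average of positions 5 and 6:
  Median = (19 + 26) / 2 = 22.5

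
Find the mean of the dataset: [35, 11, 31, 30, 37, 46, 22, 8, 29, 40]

28.9

Step 1: Sum all values: 35 + 11 + 31 + 30 + 37 + 46 + 22 + 8 + 29 + 40 = 289
Step 2: Count the number of values: n = 10
Step 3: Mean = sum / n = 289 / 10 = 28.9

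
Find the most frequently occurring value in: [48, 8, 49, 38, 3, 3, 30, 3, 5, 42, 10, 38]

3

Step 1: Count the frequency of each value:
  3: appears 3 time(s)
  5: appears 1 time(s)
  8: appears 1 time(s)
  10: appears 1 time(s)
  30: appears 1 time(s)
  38: appears 2 time(s)
  42: appears 1 time(s)
  48: appears 1 time(s)
  49: appears 1 time(s)
Step 2: The value 3 appears most frequently (3 times).
Step 3: Mode = 3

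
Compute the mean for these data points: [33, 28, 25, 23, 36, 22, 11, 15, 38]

25.6667

Step 1: Sum all values: 33 + 28 + 25 + 23 + 36 + 22 + 11 + 15 + 38 = 231
Step 2: Count the number of values: n = 9
Step 3: Mean = sum / n = 231 / 9 = 25.6667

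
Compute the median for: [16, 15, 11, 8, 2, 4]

9.5

Step 1: Sort the data in ascending order: [2, 4, 8, 11, 15, 16]
Step 2: The number of values is n = 6.
Step 3: Since n is even, the median is the average of positions 3 and 4:
  Median = (8 + 11) / 2 = 9.5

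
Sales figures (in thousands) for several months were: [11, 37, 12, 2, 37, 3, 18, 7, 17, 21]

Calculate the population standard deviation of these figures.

11.8174

Step 1: Compute the mean: 16.5
Step 2: Sum of squared deviations from the mean: 1396.5
Step 3: Population variance = 1396.5 / 10 = 139.65
Step 4: Standard deviation = sqrt(139.65) = 11.8174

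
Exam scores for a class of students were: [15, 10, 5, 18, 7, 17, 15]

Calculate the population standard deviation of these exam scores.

4.7164

Step 1: Compute the mean: 12.4286
Step 2: Sum of squared deviations from the mean: 155.7143
Step 3: Population variance = 155.7143 / 7 = 22.2449
Step 4: Standard deviation = sqrt(22.2449) = 4.7164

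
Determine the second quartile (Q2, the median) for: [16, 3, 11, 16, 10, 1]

10.5

Step 1: Sort the data: [1, 3, 10, 11, 16, 16]
Step 2: n = 6
Step 3: Q2 is the median. Since n is even, it is the average of the values at positions 3 and 4:
  Q2 = (10 + 11) / 2 = 10.5
Step 4: Q2 = 10.5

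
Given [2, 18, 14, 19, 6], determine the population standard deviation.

6.7052

Step 1: Compute the mean: 11.8
Step 2: Sum of squared deviations from the mean: 224.8
Step 3: Population variance = 224.8 / 5 = 44.96
Step 4: Standard deviation = sqrt(44.96) = 6.7052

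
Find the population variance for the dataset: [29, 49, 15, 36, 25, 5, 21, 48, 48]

222

Step 1: Compute the mean: (29 + 49 + 15 + 36 + 25 + 5 + 21 + 48 + 48) / 9 = 30.6667
Step 2: Compute squared deviations from the mean:
  (29 - 30.6667)^2 = 2.7778
  (49 - 30.6667)^2 = 336.1111
  (15 - 30.6667)^2 = 245.4444
  (36 - 30.6667)^2 = 28.4444
  (25 - 30.6667)^2 = 32.1111
  (5 - 30.6667)^2 = 658.7778
  (21 - 30.6667)^2 = 93.4444
  (48 - 30.6667)^2 = 300.4444
  (48 - 30.6667)^2 = 300.4444
Step 3: Sum of squared deviations = 1998
Step 4: Population variance = 1998 / 9 = 222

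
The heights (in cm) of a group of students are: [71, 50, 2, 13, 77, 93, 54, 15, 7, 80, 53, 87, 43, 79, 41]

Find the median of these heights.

53

Step 1: Sort the data in ascending order: [2, 7, 13, 15, 41, 43, 50, 53, 54, 71, 77, 79, 80, 87, 93]
Step 2: The number of values is n = 15.
Step 3: Since n is odd, the median is the middle value at position 8: 53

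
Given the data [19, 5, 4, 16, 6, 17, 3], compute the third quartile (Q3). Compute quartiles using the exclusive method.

17

Step 1: Sort the data: [3, 4, 5, 6, 16, 17, 19]
Step 2: n = 7
Step 3: Using the exclusive quartile method:
  Q1 = 4
  Q2 (median) = 6
  Q3 = 17
  IQR = Q3 - Q1 = 17 - 4 = 13
Step 4: Q3 = 17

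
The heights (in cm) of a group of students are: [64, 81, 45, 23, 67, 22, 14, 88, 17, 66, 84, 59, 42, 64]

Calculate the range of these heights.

74

Step 1: Identify the maximum value: max = 88
Step 2: Identify the minimum value: min = 14
Step 3: Range = max - min = 88 - 14 = 74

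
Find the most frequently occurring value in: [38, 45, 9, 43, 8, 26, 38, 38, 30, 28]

38

Step 1: Count the frequency of each value:
  8: appears 1 time(s)
  9: appears 1 time(s)
  26: appears 1 time(s)
  28: appears 1 time(s)
  30: appears 1 time(s)
  38: appears 3 time(s)
  43: appears 1 time(s)
  45: appears 1 time(s)
Step 2: The value 38 appears most frequently (3 times).
Step 3: Mode = 38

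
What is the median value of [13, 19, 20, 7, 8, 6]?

10.5

Step 1: Sort the data in ascending order: [6, 7, 8, 13, 19, 20]
Step 2: The number of values is n = 6.
Step 3: Since n is even, the median is the average of positions 3 and 4:
  Median = (8 + 13) / 2 = 10.5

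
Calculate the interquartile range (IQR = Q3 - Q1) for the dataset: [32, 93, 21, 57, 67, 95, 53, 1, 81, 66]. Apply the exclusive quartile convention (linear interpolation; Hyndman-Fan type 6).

54.75

Step 1: Sort the data: [1, 21, 32, 53, 57, 66, 67, 81, 93, 95]
Step 2: n = 10
Step 3: Using the exclusive quartile method:
  Q1 = 29.25
  Q2 (median) = 61.5
  Q3 = 84
  IQR = Q3 - Q1 = 84 - 29.25 = 54.75
Step 4: IQR = 54.75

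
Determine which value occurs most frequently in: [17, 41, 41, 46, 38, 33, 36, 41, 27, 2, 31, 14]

41

Step 1: Count the frequency of each value:
  2: appears 1 time(s)
  14: appears 1 time(s)
  17: appears 1 time(s)
  27: appears 1 time(s)
  31: appears 1 time(s)
  33: appears 1 time(s)
  36: appears 1 time(s)
  38: appears 1 time(s)
  41: appears 3 time(s)
  46: appears 1 time(s)
Step 2: The value 41 appears most frequently (3 times).
Step 3: Mode = 41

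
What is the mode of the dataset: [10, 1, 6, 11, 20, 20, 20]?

20

Step 1: Count the frequency of each value:
  1: appears 1 time(s)
  6: appears 1 time(s)
  10: appears 1 time(s)
  11: appears 1 time(s)
  20: appears 3 time(s)
Step 2: The value 20 appears most frequently (3 times).
Step 3: Mode = 20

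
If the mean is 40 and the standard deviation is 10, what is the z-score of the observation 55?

1.5

Step 1: Recall the z-score formula: z = (x - mu) / sigma
Step 2: Substitute values: z = (55 - 40) / 10
Step 3: z = 15 / 10 = 1.5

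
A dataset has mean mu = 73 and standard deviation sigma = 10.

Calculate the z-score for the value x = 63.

-1

Step 1: Recall the z-score formula: z = (x - mu) / sigma
Step 2: Substitute values: z = (63 - 73) / 10
Step 3: z = -10 / 10 = -1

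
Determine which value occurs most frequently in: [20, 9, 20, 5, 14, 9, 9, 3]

9

Step 1: Count the frequency of each value:
  3: appears 1 time(s)
  5: appears 1 time(s)
  9: appears 3 time(s)
  14: appears 1 time(s)
  20: appears 2 time(s)
Step 2: The value 9 appears most frequently (3 times).
Step 3: Mode = 9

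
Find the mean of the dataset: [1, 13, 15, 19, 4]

10.4

Step 1: Sum all values: 1 + 13 + 15 + 19 + 4 = 52
Step 2: Count the number of values: n = 5
Step 3: Mean = sum / n = 52 / 5 = 10.4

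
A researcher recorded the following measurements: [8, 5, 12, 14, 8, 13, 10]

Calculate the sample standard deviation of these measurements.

3.2146

Step 1: Compute the mean: 10
Step 2: Sum of squared deviations from the mean: 62
Step 3: Sample variance = 62 / 6 = 10.3333
Step 4: Standard deviation = sqrt(10.3333) = 3.2146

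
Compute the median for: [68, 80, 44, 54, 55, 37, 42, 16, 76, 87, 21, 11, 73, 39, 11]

44

Step 1: Sort the data in ascending order: [11, 11, 16, 21, 37, 39, 42, 44, 54, 55, 68, 73, 76, 80, 87]
Step 2: The number of values is n = 15.
Step 3: Since n is odd, the median is the middle value at position 8: 44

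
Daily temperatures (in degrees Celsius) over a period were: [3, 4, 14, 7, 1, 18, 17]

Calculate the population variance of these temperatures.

42.6939

Step 1: Compute the mean: (3 + 4 + 14 + 7 + 1 + 18 + 17) / 7 = 9.1429
Step 2: Compute squared deviations from the mean:
  (3 - 9.1429)^2 = 37.7347
  (4 - 9.1429)^2 = 26.449
  (14 - 9.1429)^2 = 23.5918
  (7 - 9.1429)^2 = 4.5918
  (1 - 9.1429)^2 = 66.3061
  (18 - 9.1429)^2 = 78.449
  (17 - 9.1429)^2 = 61.7347
Step 3: Sum of squared deviations = 298.8571
Step 4: Population variance = 298.8571 / 7 = 42.6939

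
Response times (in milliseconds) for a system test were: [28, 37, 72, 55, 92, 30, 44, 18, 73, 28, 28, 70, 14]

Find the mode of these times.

28

Step 1: Count the frequency of each value:
  14: appears 1 time(s)
  18: appears 1 time(s)
  28: appears 3 time(s)
  30: appears 1 time(s)
  37: appears 1 time(s)
  44: appears 1 time(s)
  55: appears 1 time(s)
  70: appears 1 time(s)
  72: appears 1 time(s)
  73: appears 1 time(s)
  92: appears 1 time(s)
Step 2: The value 28 appears most frequently (3 times).
Step 3: Mode = 28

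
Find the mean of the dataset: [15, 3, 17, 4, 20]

11.8

Step 1: Sum all values: 15 + 3 + 17 + 4 + 20 = 59
Step 2: Count the number of values: n = 5
Step 3: Mean = sum / n = 59 / 5 = 11.8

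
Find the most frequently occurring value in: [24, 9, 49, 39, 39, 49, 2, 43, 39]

39

Step 1: Count the frequency of each value:
  2: appears 1 time(s)
  9: appears 1 time(s)
  24: appears 1 time(s)
  39: appears 3 time(s)
  43: appears 1 time(s)
  49: appears 2 time(s)
Step 2: The value 39 appears most frequently (3 times).
Step 3: Mode = 39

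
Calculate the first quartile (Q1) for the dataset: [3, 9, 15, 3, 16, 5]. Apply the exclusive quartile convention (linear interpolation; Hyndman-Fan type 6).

3

Step 1: Sort the data: [3, 3, 5, 9, 15, 16]
Step 2: n = 6
Step 3: Using the exclusive quartile method:
  Q1 = 3
  Q2 (median) = 7
  Q3 = 15.25
  IQR = Q3 - Q1 = 15.25 - 3 = 12.25
Step 4: Q1 = 3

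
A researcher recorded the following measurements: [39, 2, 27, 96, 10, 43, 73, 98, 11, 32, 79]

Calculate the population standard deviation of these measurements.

33.156

Step 1: Compute the mean: 46.3636
Step 2: Sum of squared deviations from the mean: 12092.5455
Step 3: Population variance = 12092.5455 / 11 = 1099.3223
Step 4: Standard deviation = sqrt(1099.3223) = 33.156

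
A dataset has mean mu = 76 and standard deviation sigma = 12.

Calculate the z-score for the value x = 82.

0.5

Step 1: Recall the z-score formula: z = (x - mu) / sigma
Step 2: Substitute values: z = (82 - 76) / 12
Step 3: z = 6 / 12 = 0.5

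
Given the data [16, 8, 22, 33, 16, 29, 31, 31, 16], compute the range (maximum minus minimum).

25

Step 1: Identify the maximum value: max = 33
Step 2: Identify the minimum value: min = 8
Step 3: Range = max - min = 33 - 8 = 25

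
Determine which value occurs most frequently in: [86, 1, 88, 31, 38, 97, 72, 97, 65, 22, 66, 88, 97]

97

Step 1: Count the frequency of each value:
  1: appears 1 time(s)
  22: appears 1 time(s)
  31: appears 1 time(s)
  38: appears 1 time(s)
  65: appears 1 time(s)
  66: appears 1 time(s)
  72: appears 1 time(s)
  86: appears 1 time(s)
  88: appears 2 time(s)
  97: appears 3 time(s)
Step 2: The value 97 appears most frequently (3 times).
Step 3: Mode = 97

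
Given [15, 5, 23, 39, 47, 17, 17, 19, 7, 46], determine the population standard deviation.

14.4586

Step 1: Compute the mean: 23.5
Step 2: Sum of squared deviations from the mean: 2090.5
Step 3: Population variance = 2090.5 / 10 = 209.05
Step 4: Standard deviation = sqrt(209.05) = 14.4586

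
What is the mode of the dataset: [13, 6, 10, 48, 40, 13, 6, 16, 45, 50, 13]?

13

Step 1: Count the frequency of each value:
  6: appears 2 time(s)
  10: appears 1 time(s)
  13: appears 3 time(s)
  16: appears 1 time(s)
  40: appears 1 time(s)
  45: appears 1 time(s)
  48: appears 1 time(s)
  50: appears 1 time(s)
Step 2: The value 13 appears most frequently (3 times).
Step 3: Mode = 13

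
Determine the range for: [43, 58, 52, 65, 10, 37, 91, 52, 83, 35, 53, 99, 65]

89

Step 1: Identify the maximum value: max = 99
Step 2: Identify the minimum value: min = 10
Step 3: Range = max - min = 99 - 10 = 89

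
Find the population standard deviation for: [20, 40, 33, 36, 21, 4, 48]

13.7158

Step 1: Compute the mean: 28.8571
Step 2: Sum of squared deviations from the mean: 1316.8571
Step 3: Population variance = 1316.8571 / 7 = 188.1224
Step 4: Standard deviation = sqrt(188.1224) = 13.7158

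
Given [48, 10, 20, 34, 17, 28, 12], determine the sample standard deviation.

13.5207

Step 1: Compute the mean: 24.1429
Step 2: Sum of squared deviations from the mean: 1096.8571
Step 3: Sample variance = 1096.8571 / 6 = 182.8095
Step 4: Standard deviation = sqrt(182.8095) = 13.5207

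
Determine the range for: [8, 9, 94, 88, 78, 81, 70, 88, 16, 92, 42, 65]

86

Step 1: Identify the maximum value: max = 94
Step 2: Identify the minimum value: min = 8
Step 3: Range = max - min = 94 - 8 = 86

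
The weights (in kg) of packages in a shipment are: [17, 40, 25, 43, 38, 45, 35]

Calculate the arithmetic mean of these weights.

34.7143

Step 1: Sum all values: 17 + 40 + 25 + 43 + 38 + 45 + 35 = 243
Step 2: Count the number of values: n = 7
Step 3: Mean = sum / n = 243 / 7 = 34.7143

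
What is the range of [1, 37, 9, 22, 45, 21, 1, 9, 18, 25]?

44

Step 1: Identify the maximum value: max = 45
Step 2: Identify the minimum value: min = 1
Step 3: Range = max - min = 45 - 1 = 44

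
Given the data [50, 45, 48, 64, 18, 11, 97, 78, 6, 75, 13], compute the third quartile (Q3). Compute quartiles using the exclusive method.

75

Step 1: Sort the data: [6, 11, 13, 18, 45, 48, 50, 64, 75, 78, 97]
Step 2: n = 11
Step 3: Using the exclusive quartile method:
  Q1 = 13
  Q2 (median) = 48
  Q3 = 75
  IQR = Q3 - Q1 = 75 - 13 = 62
Step 4: Q3 = 75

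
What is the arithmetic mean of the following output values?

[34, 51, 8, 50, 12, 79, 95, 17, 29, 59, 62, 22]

43.1667

Step 1: Sum all values: 34 + 51 + 8 + 50 + 12 + 79 + 95 + 17 + 29 + 59 + 62 + 22 = 518
Step 2: Count the number of values: n = 12
Step 3: Mean = sum / n = 518 / 12 = 43.1667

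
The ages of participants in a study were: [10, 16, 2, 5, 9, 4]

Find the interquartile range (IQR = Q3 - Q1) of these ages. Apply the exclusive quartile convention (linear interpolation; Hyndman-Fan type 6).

8

Step 1: Sort the data: [2, 4, 5, 9, 10, 16]
Step 2: n = 6
Step 3: Using the exclusive quartile method:
  Q1 = 3.5
  Q2 (median) = 7
  Q3 = 11.5
  IQR = Q3 - Q1 = 11.5 - 3.5 = 8
Step 4: IQR = 8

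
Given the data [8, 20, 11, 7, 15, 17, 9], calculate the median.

11

Step 1: Sort the data in ascending order: [7, 8, 9, 11, 15, 17, 20]
Step 2: The number of values is n = 7.
Step 3: Since n is odd, the median is the middle value at position 4: 11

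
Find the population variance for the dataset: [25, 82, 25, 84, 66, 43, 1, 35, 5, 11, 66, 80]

880.7431

Step 1: Compute the mean: (25 + 82 + 25 + 84 + 66 + 43 + 1 + 35 + 5 + 11 + 66 + 80) / 12 = 43.5833
Step 2: Compute squared deviations from the mean:
  (25 - 43.5833)^2 = 345.3403
  (82 - 43.5833)^2 = 1475.8403
  (25 - 43.5833)^2 = 345.3403
  (84 - 43.5833)^2 = 1633.5069
  (66 - 43.5833)^2 = 502.5069
  (43 - 43.5833)^2 = 0.3403
  (1 - 43.5833)^2 = 1813.3403
  (35 - 43.5833)^2 = 73.6736
  (5 - 43.5833)^2 = 1488.6736
  (11 - 43.5833)^2 = 1061.6736
  (66 - 43.5833)^2 = 502.5069
  (80 - 43.5833)^2 = 1326.1736
Step 3: Sum of squared deviations = 10568.9167
Step 4: Population variance = 10568.9167 / 12 = 880.7431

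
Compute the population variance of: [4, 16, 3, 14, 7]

27.76

Step 1: Compute the mean: (4 + 16 + 3 + 14 + 7) / 5 = 8.8
Step 2: Compute squared deviations from the mean:
  (4 - 8.8)^2 = 23.04
  (16 - 8.8)^2 = 51.84
  (3 - 8.8)^2 = 33.64
  (14 - 8.8)^2 = 27.04
  (7 - 8.8)^2 = 3.24
Step 3: Sum of squared deviations = 138.8
Step 4: Population variance = 138.8 / 5 = 27.76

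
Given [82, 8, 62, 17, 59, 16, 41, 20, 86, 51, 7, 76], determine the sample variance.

872.0227

Step 1: Compute the mean: (82 + 8 + 62 + 17 + 59 + 16 + 41 + 20 + 86 + 51 + 7 + 76) / 12 = 43.75
Step 2: Compute squared deviations from the mean:
  (82 - 43.75)^2 = 1463.0625
  (8 - 43.75)^2 = 1278.0625
  (62 - 43.75)^2 = 333.0625
  (17 - 43.75)^2 = 715.5625
  (59 - 43.75)^2 = 232.5625
  (16 - 43.75)^2 = 770.0625
  (41 - 43.75)^2 = 7.5625
  (20 - 43.75)^2 = 564.0625
  (86 - 43.75)^2 = 1785.0625
  (51 - 43.75)^2 = 52.5625
  (7 - 43.75)^2 = 1350.5625
  (76 - 43.75)^2 = 1040.0625
Step 3: Sum of squared deviations = 9592.25
Step 4: Sample variance = 9592.25 / 11 = 872.0227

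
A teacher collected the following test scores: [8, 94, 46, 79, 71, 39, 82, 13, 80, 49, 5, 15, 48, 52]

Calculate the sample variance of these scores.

895.7857

Step 1: Compute the mean: (8 + 94 + 46 + 79 + 71 + 39 + 82 + 13 + 80 + 49 + 5 + 15 + 48 + 52) / 14 = 48.6429
Step 2: Compute squared deviations from the mean:
  (8 - 48.6429)^2 = 1651.8418
  (94 - 48.6429)^2 = 2057.2704
  (46 - 48.6429)^2 = 6.9847
  (79 - 48.6429)^2 = 921.5561
  (71 - 48.6429)^2 = 499.8418
  (39 - 48.6429)^2 = 92.9847
  (82 - 48.6429)^2 = 1112.699
  (13 - 48.6429)^2 = 1270.4133
  (80 - 48.6429)^2 = 983.2704
  (49 - 48.6429)^2 = 0.1276
  (5 - 48.6429)^2 = 1904.699
  (15 - 48.6429)^2 = 1131.8418
  (48 - 48.6429)^2 = 0.4133
  (52 - 48.6429)^2 = 11.2704
Step 3: Sum of squared deviations = 11645.2143
Step 4: Sample variance = 11645.2143 / 13 = 895.7857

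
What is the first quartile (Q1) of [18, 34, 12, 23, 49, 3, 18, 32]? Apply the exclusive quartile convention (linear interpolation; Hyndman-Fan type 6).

13.5

Step 1: Sort the data: [3, 12, 18, 18, 23, 32, 34, 49]
Step 2: n = 8
Step 3: Using the exclusive quartile method:
  Q1 = 13.5
  Q2 (median) = 20.5
  Q3 = 33.5
  IQR = Q3 - Q1 = 33.5 - 13.5 = 20
Step 4: Q1 = 13.5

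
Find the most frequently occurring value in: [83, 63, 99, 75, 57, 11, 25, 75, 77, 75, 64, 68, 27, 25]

75

Step 1: Count the frequency of each value:
  11: appears 1 time(s)
  25: appears 2 time(s)
  27: appears 1 time(s)
  57: appears 1 time(s)
  63: appears 1 time(s)
  64: appears 1 time(s)
  68: appears 1 time(s)
  75: appears 3 time(s)
  77: appears 1 time(s)
  83: appears 1 time(s)
  99: appears 1 time(s)
Step 2: The value 75 appears most frequently (3 times).
Step 3: Mode = 75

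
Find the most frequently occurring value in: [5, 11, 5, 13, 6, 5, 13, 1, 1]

5

Step 1: Count the frequency of each value:
  1: appears 2 time(s)
  5: appears 3 time(s)
  6: appears 1 time(s)
  11: appears 1 time(s)
  13: appears 2 time(s)
Step 2: The value 5 appears most frequently (3 times).
Step 3: Mode = 5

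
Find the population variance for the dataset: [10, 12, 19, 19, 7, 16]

20.4722

Step 1: Compute the mean: (10 + 12 + 19 + 19 + 7 + 16) / 6 = 13.8333
Step 2: Compute squared deviations from the mean:
  (10 - 13.8333)^2 = 14.6944
  (12 - 13.8333)^2 = 3.3611
  (19 - 13.8333)^2 = 26.6944
  (19 - 13.8333)^2 = 26.6944
  (7 - 13.8333)^2 = 46.6944
  (16 - 13.8333)^2 = 4.6944
Step 3: Sum of squared deviations = 122.8333
Step 4: Population variance = 122.8333 / 6 = 20.4722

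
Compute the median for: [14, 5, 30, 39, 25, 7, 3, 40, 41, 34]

27.5

Step 1: Sort the data in ascending order: [3, 5, 7, 14, 25, 30, 34, 39, 40, 41]
Step 2: The number of values is n = 10.
Step 3: Since n is even, the median is the average of positions 5 and 6:
  Median = (25 + 30) / 2 = 27.5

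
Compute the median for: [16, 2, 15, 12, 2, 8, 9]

9

Step 1: Sort the data in ascending order: [2, 2, 8, 9, 12, 15, 16]
Step 2: The number of values is n = 7.
Step 3: Since n is odd, the median is the middle value at position 4: 9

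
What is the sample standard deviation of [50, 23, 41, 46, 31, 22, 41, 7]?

14.5694

Step 1: Compute the mean: 32.625
Step 2: Sum of squared deviations from the mean: 1485.875
Step 3: Sample variance = 1485.875 / 7 = 212.2679
Step 4: Standard deviation = sqrt(212.2679) = 14.5694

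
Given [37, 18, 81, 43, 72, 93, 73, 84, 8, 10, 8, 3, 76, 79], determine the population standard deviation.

32.7969

Step 1: Compute the mean: 48.9286
Step 2: Sum of squared deviations from the mean: 15058.9286
Step 3: Population variance = 15058.9286 / 14 = 1075.6378
Step 4: Standard deviation = sqrt(1075.6378) = 32.7969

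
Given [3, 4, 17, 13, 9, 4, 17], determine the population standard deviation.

5.7036

Step 1: Compute the mean: 9.5714
Step 2: Sum of squared deviations from the mean: 227.7143
Step 3: Population variance = 227.7143 / 7 = 32.5306
Step 4: Standard deviation = sqrt(32.5306) = 5.7036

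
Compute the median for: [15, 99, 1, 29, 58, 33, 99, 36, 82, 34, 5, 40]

35

Step 1: Sort the data in ascending order: [1, 5, 15, 29, 33, 34, 36, 40, 58, 82, 99, 99]
Step 2: The number of values is n = 12.
Step 3: Since n is even, the median is the average of positions 6 and 7:
  Median = (34 + 36) / 2 = 35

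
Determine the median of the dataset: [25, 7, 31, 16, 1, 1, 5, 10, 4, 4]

6

Step 1: Sort the data in ascending order: [1, 1, 4, 4, 5, 7, 10, 16, 25, 31]
Step 2: The number of values is n = 10.
Step 3: Since n is even, the median is the average of positions 5 and 6:
  Median = (5 + 7) / 2 = 6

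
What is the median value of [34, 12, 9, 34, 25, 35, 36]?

34

Step 1: Sort the data in ascending order: [9, 12, 25, 34, 34, 35, 36]
Step 2: The number of values is n = 7.
Step 3: Since n is odd, the median is the middle value at position 4: 34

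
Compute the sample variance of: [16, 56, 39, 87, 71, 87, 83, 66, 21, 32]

740.6222

Step 1: Compute the mean: (16 + 56 + 39 + 87 + 71 + 87 + 83 + 66 + 21 + 32) / 10 = 55.8
Step 2: Compute squared deviations from the mean:
  (16 - 55.8)^2 = 1584.04
  (56 - 55.8)^2 = 0.04
  (39 - 55.8)^2 = 282.24
  (87 - 55.8)^2 = 973.44
  (71 - 55.8)^2 = 231.04
  (87 - 55.8)^2 = 973.44
  (83 - 55.8)^2 = 739.84
  (66 - 55.8)^2 = 104.04
  (21 - 55.8)^2 = 1211.04
  (32 - 55.8)^2 = 566.44
Step 3: Sum of squared deviations = 6665.6
Step 4: Sample variance = 6665.6 / 9 = 740.6222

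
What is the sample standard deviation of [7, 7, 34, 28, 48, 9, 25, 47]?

16.9195

Step 1: Compute the mean: 25.625
Step 2: Sum of squared deviations from the mean: 2003.875
Step 3: Sample variance = 2003.875 / 7 = 286.2679
Step 4: Standard deviation = sqrt(286.2679) = 16.9195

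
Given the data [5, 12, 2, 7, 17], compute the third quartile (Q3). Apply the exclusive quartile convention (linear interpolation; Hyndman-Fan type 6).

14.5

Step 1: Sort the data: [2, 5, 7, 12, 17]
Step 2: n = 5
Step 3: Using the exclusive quartile method:
  Q1 = 3.5
  Q2 (median) = 7
  Q3 = 14.5
  IQR = Q3 - Q1 = 14.5 - 3.5 = 11
Step 4: Q3 = 14.5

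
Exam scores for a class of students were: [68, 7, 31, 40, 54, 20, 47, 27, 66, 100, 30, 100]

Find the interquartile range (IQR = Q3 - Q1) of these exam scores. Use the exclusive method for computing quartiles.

39.75

Step 1: Sort the data: [7, 20, 27, 30, 31, 40, 47, 54, 66, 68, 100, 100]
Step 2: n = 12
Step 3: Using the exclusive quartile method:
  Q1 = 27.75
  Q2 (median) = 43.5
  Q3 = 67.5
  IQR = Q3 - Q1 = 67.5 - 27.75 = 39.75
Step 4: IQR = 39.75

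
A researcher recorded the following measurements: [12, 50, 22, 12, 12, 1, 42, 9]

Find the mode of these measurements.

12

Step 1: Count the frequency of each value:
  1: appears 1 time(s)
  9: appears 1 time(s)
  12: appears 3 time(s)
  22: appears 1 time(s)
  42: appears 1 time(s)
  50: appears 1 time(s)
Step 2: The value 12 appears most frequently (3 times).
Step 3: Mode = 12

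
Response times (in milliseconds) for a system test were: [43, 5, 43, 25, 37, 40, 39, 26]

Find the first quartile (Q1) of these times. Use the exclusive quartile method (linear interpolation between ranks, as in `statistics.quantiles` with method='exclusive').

25.25

Step 1: Sort the data: [5, 25, 26, 37, 39, 40, 43, 43]
Step 2: n = 8
Step 3: Using the exclusive quartile method:
  Q1 = 25.25
  Q2 (median) = 38
  Q3 = 42.25
  IQR = Q3 - Q1 = 42.25 - 25.25 = 17
Step 4: Q1 = 25.25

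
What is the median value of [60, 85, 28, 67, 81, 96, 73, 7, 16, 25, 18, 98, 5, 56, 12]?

56

Step 1: Sort the data in ascending order: [5, 7, 12, 16, 18, 25, 28, 56, 60, 67, 73, 81, 85, 96, 98]
Step 2: The number of values is n = 15.
Step 3: Since n is odd, the median is the middle value at position 8: 56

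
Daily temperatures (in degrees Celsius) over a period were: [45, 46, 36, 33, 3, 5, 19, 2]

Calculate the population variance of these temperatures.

307.4844

Step 1: Compute the mean: (45 + 46 + 36 + 33 + 3 + 5 + 19 + 2) / 8 = 23.625
Step 2: Compute squared deviations from the mean:
  (45 - 23.625)^2 = 456.8906
  (46 - 23.625)^2 = 500.6406
  (36 - 23.625)^2 = 153.1406
  (33 - 23.625)^2 = 87.8906
  (3 - 23.625)^2 = 425.3906
  (5 - 23.625)^2 = 346.8906
  (19 - 23.625)^2 = 21.3906
  (2 - 23.625)^2 = 467.6406
Step 3: Sum of squared deviations = 2459.875
Step 4: Population variance = 2459.875 / 8 = 307.4844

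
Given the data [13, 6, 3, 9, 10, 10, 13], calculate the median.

10

Step 1: Sort the data in ascending order: [3, 6, 9, 10, 10, 13, 13]
Step 2: The number of values is n = 7.
Step 3: Since n is odd, the median is the middle value at position 4: 10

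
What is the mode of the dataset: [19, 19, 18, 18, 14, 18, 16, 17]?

18

Step 1: Count the frequency of each value:
  14: appears 1 time(s)
  16: appears 1 time(s)
  17: appears 1 time(s)
  18: appears 3 time(s)
  19: appears 2 time(s)
Step 2: The value 18 appears most frequently (3 times).
Step 3: Mode = 18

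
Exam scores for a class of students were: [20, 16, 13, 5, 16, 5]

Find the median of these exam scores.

14.5

Step 1: Sort the data in ascending order: [5, 5, 13, 16, 16, 20]
Step 2: The number of values is n = 6.
Step 3: Since n is even, the median is the average of positions 3 and 4:
  Median = (13 + 16) / 2 = 14.5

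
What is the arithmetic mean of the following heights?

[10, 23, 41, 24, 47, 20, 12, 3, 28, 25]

23.3

Step 1: Sum all values: 10 + 23 + 41 + 24 + 47 + 20 + 12 + 3 + 28 + 25 = 233
Step 2: Count the number of values: n = 10
Step 3: Mean = sum / n = 233 / 10 = 23.3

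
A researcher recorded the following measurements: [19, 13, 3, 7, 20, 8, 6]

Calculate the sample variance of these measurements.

43.8095

Step 1: Compute the mean: (19 + 13 + 3 + 7 + 20 + 8 + 6) / 7 = 10.8571
Step 2: Compute squared deviations from the mean:
  (19 - 10.8571)^2 = 66.3061
  (13 - 10.8571)^2 = 4.5918
  (3 - 10.8571)^2 = 61.7347
  (7 - 10.8571)^2 = 14.8776
  (20 - 10.8571)^2 = 83.5918
  (8 - 10.8571)^2 = 8.1633
  (6 - 10.8571)^2 = 23.5918
Step 3: Sum of squared deviations = 262.8571
Step 4: Sample variance = 262.8571 / 6 = 43.8095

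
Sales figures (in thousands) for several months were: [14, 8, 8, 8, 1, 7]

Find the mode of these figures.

8

Step 1: Count the frequency of each value:
  1: appears 1 time(s)
  7: appears 1 time(s)
  8: appears 3 time(s)
  14: appears 1 time(s)
Step 2: The value 8 appears most frequently (3 times).
Step 3: Mode = 8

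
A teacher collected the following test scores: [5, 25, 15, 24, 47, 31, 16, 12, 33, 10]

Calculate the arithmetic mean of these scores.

21.8

Step 1: Sum all values: 5 + 25 + 15 + 24 + 47 + 31 + 16 + 12 + 33 + 10 = 218
Step 2: Count the number of values: n = 10
Step 3: Mean = sum / n = 218 / 10 = 21.8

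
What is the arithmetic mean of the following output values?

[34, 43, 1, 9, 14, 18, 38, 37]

24.25

Step 1: Sum all values: 34 + 43 + 1 + 9 + 14 + 18 + 38 + 37 = 194
Step 2: Count the number of values: n = 8
Step 3: Mean = sum / n = 194 / 8 = 24.25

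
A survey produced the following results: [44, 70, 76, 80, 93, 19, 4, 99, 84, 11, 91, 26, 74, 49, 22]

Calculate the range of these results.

95

Step 1: Identify the maximum value: max = 99
Step 2: Identify the minimum value: min = 4
Step 3: Range = max - min = 99 - 4 = 95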